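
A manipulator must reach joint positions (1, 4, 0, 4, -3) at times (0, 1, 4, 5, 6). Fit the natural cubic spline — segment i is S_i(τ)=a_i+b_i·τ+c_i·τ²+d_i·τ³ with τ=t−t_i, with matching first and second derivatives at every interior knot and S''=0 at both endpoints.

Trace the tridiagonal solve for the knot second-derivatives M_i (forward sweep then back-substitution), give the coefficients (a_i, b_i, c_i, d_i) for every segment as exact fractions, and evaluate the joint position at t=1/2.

  seg 0: a=1 b=1301/318 c=0 d=-347/318
  seg 1: a=4 b=130/159 c=-347/106 d=271/318
  seg 2: a=0 b=1331/318 c=233/53 d=-1457/318
  seg 3: a=4 b=-122/159 c=-991/106 d=991/318
S(1/2) = 2467/848

Δ: Δ0=3, Δ1=-4/3, Δ2=4, Δ3=-7
row 1: diag=8, rhs=-26; c'=3/8, d'=-13/4
row 2: denom=8−3·3/8=55/8; d'=(32−3·-13/4)/(55/8)=334/55
row 3: denom=4−1·8/55=212/55; d'=(-66−1·334/55)/(212/55)=-991/53
back: M3=-991/53
back: M2=334/55−8/55·-991/53=466/53
back: M1=-13/4−3/8·466/53=-347/53
M: M0=0, M1=-347/53, M2=466/53, M3=-991/53, M4=0
seg 0: a=1, c=M0/2=0, d=(M1−M0)/(6·1)=-347/318, b=Δ0−h0·(2M0+M1)/6=1301/318
seg 1: a=4, c=M1/2=-347/106, d=(M2−M1)/(6·3)=271/318, b=Δ1−h1·(2M1+M2)/6=130/159
seg 2: a=0, c=M2/2=233/53, d=(M3−M2)/(6·1)=-1457/318, b=Δ2−h2·(2M2+M3)/6=1331/318
seg 3: a=4, c=M3/2=-991/106, d=(M4−M3)/(6·1)=991/318, b=Δ3−h3·(2M3+M4)/6=-122/159
t_q=1/2 → seg 0, τ=1/2; S=1+1301/318·τ+0·τ²+-347/318·τ³=2467/848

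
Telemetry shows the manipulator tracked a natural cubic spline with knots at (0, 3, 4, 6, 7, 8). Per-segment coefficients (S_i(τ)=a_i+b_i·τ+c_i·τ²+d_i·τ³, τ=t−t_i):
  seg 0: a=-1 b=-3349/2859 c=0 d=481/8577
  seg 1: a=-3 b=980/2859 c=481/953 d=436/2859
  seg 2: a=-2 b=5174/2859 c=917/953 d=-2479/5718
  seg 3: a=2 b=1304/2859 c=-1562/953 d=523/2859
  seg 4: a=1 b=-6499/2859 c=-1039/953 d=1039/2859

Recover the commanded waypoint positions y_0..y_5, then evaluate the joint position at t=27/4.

y_0=-1 y_1=-3 y_2=-2 y_3=2 y_4=1 y_5=-2
S(27/4) = 91323/60992

y_0 = S_0(0) = a_0 = -1
y_1 = S_1(0) = a_1 = -3
y_2 = S_2(0) = a_2 = -2
y_3 = S_3(0) = a_3 = 2
y_4 = S_4(0) = a_4 = 1
y_5 = S_4(1) = -2
t_q=27/4 is in segment 3 (τ=3/4); S_3(τ)=91323/60992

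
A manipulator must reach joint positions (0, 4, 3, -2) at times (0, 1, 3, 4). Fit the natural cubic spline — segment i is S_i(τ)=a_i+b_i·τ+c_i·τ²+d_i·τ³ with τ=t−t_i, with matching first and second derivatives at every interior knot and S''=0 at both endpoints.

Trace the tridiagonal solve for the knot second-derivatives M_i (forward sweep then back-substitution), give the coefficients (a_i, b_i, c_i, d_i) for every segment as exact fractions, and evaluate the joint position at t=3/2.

Δ: Δ0=4, Δ1=-1/2, Δ2=-5
row 1: diag=6, rhs=-27; c'=1/3, d'=-9/2
row 2: denom=6−2·1/3=16/3; d'=(-27−2·-9/2)/(16/3)=-27/8
back: M2=-27/8
back: M1=-9/2−1/3·-27/8=-27/8
M: M0=0, M1=-27/8, M2=-27/8, M3=0
seg 0: a=0, c=M0/2=0, d=(M1−M0)/(6·1)=-9/16, b=Δ0−h0·(2M0+M1)/6=73/16
seg 1: a=4, c=M1/2=-27/16, d=(M2−M1)/(6·2)=0, b=Δ1−h1·(2M1+M2)/6=23/8
seg 2: a=3, c=M2/2=-27/16, d=(M3−M2)/(6·1)=9/16, b=Δ2−h2·(2M2+M3)/6=-31/8
t_q=3/2 → seg 1, τ=1/2; S=4+23/8·τ+-27/16·τ²+0·τ³=321/64

  seg 0: a=0 b=73/16 c=0 d=-9/16
  seg 1: a=4 b=23/8 c=-27/16 d=0
  seg 2: a=3 b=-31/8 c=-27/16 d=9/16
S(3/2) = 321/64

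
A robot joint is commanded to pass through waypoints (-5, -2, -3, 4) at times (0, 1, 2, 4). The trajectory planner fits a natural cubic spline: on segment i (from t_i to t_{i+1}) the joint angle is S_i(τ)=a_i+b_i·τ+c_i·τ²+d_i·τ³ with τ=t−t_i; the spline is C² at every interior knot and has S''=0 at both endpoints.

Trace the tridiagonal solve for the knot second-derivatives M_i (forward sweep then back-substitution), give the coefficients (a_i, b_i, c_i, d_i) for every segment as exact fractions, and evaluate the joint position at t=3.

Δ: Δ0=3, Δ1=-1, Δ2=7/2
row 1: diag=4, rhs=-24; c'=1/4, d'=-6
row 2: denom=6−1·1/4=23/4; d'=(27−1·-6)/(23/4)=132/23
back: M2=132/23
back: M1=-6−1/4·132/23=-171/23
M: M0=0, M1=-171/23, M2=132/23, M3=0
seg 0: a=-5, c=M0/2=0, d=(M1−M0)/(6·1)=-57/46, b=Δ0−h0·(2M0+M1)/6=195/46
seg 1: a=-2, c=M1/2=-171/46, d=(M2−M1)/(6·1)=101/46, b=Δ1−h1·(2M1+M2)/6=12/23
seg 2: a=-3, c=M2/2=66/23, d=(M3−M2)/(6·2)=-11/23, b=Δ2−h2·(2M2+M3)/6=-15/46
t_q=3 → seg 2, τ=1; S=-3+-15/46·τ+66/23·τ²+-11/23·τ³=-43/46

  seg 0: a=-5 b=195/46 c=0 d=-57/46
  seg 1: a=-2 b=12/23 c=-171/46 d=101/46
  seg 2: a=-3 b=-15/46 c=66/23 d=-11/23
S(3) = -43/46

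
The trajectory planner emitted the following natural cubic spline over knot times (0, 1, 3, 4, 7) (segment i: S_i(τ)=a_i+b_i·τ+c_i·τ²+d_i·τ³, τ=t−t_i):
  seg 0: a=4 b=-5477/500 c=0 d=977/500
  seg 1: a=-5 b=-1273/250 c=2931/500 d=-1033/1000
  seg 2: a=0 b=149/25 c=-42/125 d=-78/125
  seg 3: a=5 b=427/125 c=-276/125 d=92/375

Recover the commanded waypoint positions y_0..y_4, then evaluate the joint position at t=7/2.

y_0 = S_0(0) = a_0 = 4
y_1 = S_1(0) = a_1 = -5
y_2 = S_2(0) = a_2 = 0
y_3 = S_3(0) = a_3 = 5
y_4 = S_3(3) = 2
t_q=7/2 is in segment 2 (τ=1/2); S_2(τ)=1409/500

y_0=4 y_1=-5 y_2=0 y_3=5 y_4=2
S(7/2) = 1409/500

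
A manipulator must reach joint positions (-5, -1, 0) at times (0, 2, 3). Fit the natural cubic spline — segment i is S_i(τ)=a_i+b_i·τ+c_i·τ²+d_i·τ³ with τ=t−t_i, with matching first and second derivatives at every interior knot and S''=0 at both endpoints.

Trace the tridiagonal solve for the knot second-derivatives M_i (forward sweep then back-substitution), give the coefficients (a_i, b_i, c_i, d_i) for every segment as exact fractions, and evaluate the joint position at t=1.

Δ: Δ0=2, Δ1=1
row 1: diag=6, rhs=-6; c'=1/6, d'=-1
back: M1=-1
M: M0=0, M1=-1, M2=0
seg 0: a=-5, c=M0/2=0, d=(M1−M0)/(6·2)=-1/12, b=Δ0−h0·(2M0+M1)/6=7/3
seg 1: a=-1, c=M1/2=-1/2, d=(M2−M1)/(6·1)=1/6, b=Δ1−h1·(2M1+M2)/6=4/3
t_q=1 → seg 0, τ=1; S=-5+7/3·τ+0·τ²+-1/12·τ³=-11/4

  seg 0: a=-5 b=7/3 c=0 d=-1/12
  seg 1: a=-1 b=4/3 c=-1/2 d=1/6
S(1) = -11/4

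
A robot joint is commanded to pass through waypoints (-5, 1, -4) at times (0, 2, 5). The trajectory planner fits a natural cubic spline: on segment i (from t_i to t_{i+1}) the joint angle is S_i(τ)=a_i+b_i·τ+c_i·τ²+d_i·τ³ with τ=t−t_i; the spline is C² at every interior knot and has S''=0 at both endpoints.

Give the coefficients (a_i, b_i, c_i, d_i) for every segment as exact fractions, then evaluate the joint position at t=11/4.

  seg 0: a=-5 b=59/15 c=0 d=-7/30
  seg 1: a=1 b=17/15 c=-7/5 d=7/45
S(11/4) = 361/320

Δ: Δ0=3, Δ1=-5/3
row 1: diag=10, rhs=-28; c'=3/10, d'=-14/5
back: M1=-14/5
M: M0=0, M1=-14/5, M2=0
seg 0: a=-5, c=M0/2=0, d=(M1−M0)/(6·2)=-7/30, b=Δ0−h0·(2M0+M1)/6=59/15
seg 1: a=1, c=M1/2=-7/5, d=(M2−M1)/(6·3)=7/45, b=Δ1−h1·(2M1+M2)/6=17/15
t_q=11/4 → seg 1, τ=3/4; S=1+17/15·τ+-7/5·τ²+7/45·τ³=361/320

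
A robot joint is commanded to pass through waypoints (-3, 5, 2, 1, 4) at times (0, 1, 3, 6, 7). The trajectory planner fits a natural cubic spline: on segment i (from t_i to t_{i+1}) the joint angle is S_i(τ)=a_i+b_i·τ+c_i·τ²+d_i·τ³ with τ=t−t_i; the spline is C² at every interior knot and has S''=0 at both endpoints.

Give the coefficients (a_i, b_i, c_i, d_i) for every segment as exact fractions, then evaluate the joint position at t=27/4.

  seg 0: a=-3 b=22951/2364 c=0 d=-4039/2364
  seg 1: a=5 b=5417/1182 c=-4039/788 d=4927/4728
  seg 2: a=2 b=-2018/591 c=222/197 d=-59/1773
  seg 3: a=1 b=1447/591 c=163/197 d=-163/591
S(27/4) = 40161/12608

Δ: Δ0=8, Δ1=-3/2, Δ2=-1/3, Δ3=3
row 1: diag=6, rhs=-57; c'=1/3, d'=-19/2
row 2: denom=10−2·1/3=28/3; d'=(7−2·-19/2)/(28/3)=39/14
row 3: denom=8−3·9/28=197/28; d'=(20−3·39/14)/(197/28)=326/197
back: M3=326/197
back: M2=39/14−9/28·326/197=444/197
back: M1=-19/2−1/3·444/197=-4039/394
M: M0=0, M1=-4039/394, M2=444/197, M3=326/197, M4=0
seg 0: a=-3, c=M0/2=0, d=(M1−M0)/(6·1)=-4039/2364, b=Δ0−h0·(2M0+M1)/6=22951/2364
seg 1: a=5, c=M1/2=-4039/788, d=(M2−M1)/(6·2)=4927/4728, b=Δ1−h1·(2M1+M2)/6=5417/1182
seg 2: a=2, c=M2/2=222/197, d=(M3−M2)/(6·3)=-59/1773, b=Δ2−h2·(2M2+M3)/6=-2018/591
seg 3: a=1, c=M3/2=163/197, d=(M4−M3)/(6·1)=-163/591, b=Δ3−h3·(2M3+M4)/6=1447/591
t_q=27/4 → seg 3, τ=3/4; S=1+1447/591·τ+163/197·τ²+-163/591·τ³=40161/12608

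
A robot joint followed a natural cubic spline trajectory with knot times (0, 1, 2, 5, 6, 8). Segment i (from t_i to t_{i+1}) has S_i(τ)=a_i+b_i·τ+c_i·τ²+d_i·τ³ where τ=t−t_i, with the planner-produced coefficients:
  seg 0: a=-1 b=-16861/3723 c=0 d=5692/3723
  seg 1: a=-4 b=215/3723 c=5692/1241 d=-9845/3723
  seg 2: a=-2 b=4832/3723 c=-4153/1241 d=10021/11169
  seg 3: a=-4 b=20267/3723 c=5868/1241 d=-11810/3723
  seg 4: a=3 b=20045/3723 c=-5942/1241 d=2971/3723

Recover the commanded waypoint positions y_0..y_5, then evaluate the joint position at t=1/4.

y_0 = S_0(0) = a_0 = -1
y_1 = S_1(0) = a_1 = -4
y_2 = S_2(0) = a_2 = -2
y_3 = S_3(0) = a_3 = -4
y_4 = S_4(0) = a_4 = 3
y_5 = S_4(2) = 1
t_q=1/4 is in segment 0 (τ=1/4); S_0(τ)=-41863/19856

y_0=-1 y_1=-4 y_2=-2 y_3=-4 y_4=3 y_5=1
S(1/4) = -41863/19856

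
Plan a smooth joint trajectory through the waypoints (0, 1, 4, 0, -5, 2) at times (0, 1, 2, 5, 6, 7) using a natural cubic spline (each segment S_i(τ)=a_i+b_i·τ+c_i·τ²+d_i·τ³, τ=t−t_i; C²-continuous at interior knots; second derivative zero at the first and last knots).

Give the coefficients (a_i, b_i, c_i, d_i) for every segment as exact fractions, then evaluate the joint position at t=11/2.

Δ: Δ0=1, Δ1=3, Δ2=-4/3, Δ3=-5, Δ4=7
row 1: diag=4, rhs=12; c'=1/4, d'=3
row 2: denom=8−1·1/4=31/4; d'=(-26−1·3)/(31/4)=-116/31
row 3: denom=8−3·12/31=212/31; d'=(-22−3·-116/31)/(212/31)=-167/106
row 4: denom=4−1·31/212=817/212; d'=(72−1·-167/106)/(817/212)=15598/817
back: M4=15598/817
back: M3=-167/106−31/212·15598/817=-3568/817
back: M2=-116/31−12/31·-3568/817=-1676/817
back: M1=3−1/4·-1676/817=2870/817
M: M0=0, M1=2870/817, M2=-1676/817, M3=-3568/817, M4=15598/817, M5=0
seg 0: a=0, c=M0/2=0, d=(M1−M0)/(6·1)=1435/2451, b=Δ0−h0·(2M0+M1)/6=1016/2451
seg 1: a=1, c=M1/2=1435/817, d=(M2−M1)/(6·1)=-2273/2451, b=Δ1−h1·(2M1+M2)/6=5321/2451
seg 2: a=4, c=M2/2=-838/817, d=(M3−M2)/(6·3)=-22/171, b=Δ2−h2·(2M2+M3)/6=7112/2451
seg 3: a=0, c=M3/2=-1784/817, d=(M4−M3)/(6·1)=9583/2451, b=Δ3−h3·(2M3+M4)/6=-16486/2451
seg 4: a=-5, c=M4/2=7799/817, d=(M5−M4)/(6·1)=-7799/2451, b=Δ4−h4·(2M4+M5)/6=1559/2451
t_q=11/2 → seg 3, τ=1/2; S=0+-16486/2451·τ+-1784/817·τ²+9583/2451·τ³=-22355/6536

  seg 0: a=0 b=1016/2451 c=0 d=1435/2451
  seg 1: a=1 b=5321/2451 c=1435/817 d=-2273/2451
  seg 2: a=4 b=7112/2451 c=-838/817 d=-22/171
  seg 3: a=0 b=-16486/2451 c=-1784/817 d=9583/2451
  seg 4: a=-5 b=1559/2451 c=7799/817 d=-7799/2451
S(11/2) = -22355/6536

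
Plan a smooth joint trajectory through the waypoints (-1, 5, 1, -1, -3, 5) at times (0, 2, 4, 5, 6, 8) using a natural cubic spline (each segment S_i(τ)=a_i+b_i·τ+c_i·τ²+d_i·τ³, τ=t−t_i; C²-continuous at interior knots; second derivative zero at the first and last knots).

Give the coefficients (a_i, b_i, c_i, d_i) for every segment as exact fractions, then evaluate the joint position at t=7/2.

Δ: Δ0=3, Δ1=-2, Δ2=-2, Δ3=-2, Δ4=4
row 1: diag=8, rhs=-30; c'=1/4, d'=-15/4
row 2: denom=6−2·1/4=11/2; d'=(0−2·-15/4)/(11/2)=15/11
row 3: denom=4−1·2/11=42/11; d'=(0−1·15/11)/(42/11)=-5/14
row 4: denom=6−1·11/42=241/42; d'=(36−1·-5/14)/(241/42)=1527/241
back: M4=1527/241
back: M3=-5/14−11/42·1527/241=-486/241
back: M2=15/11−2/11·-486/241=417/241
back: M1=-15/4−1/4·417/241=-1008/241
M: M0=0, M1=-1008/241, M2=417/241, M3=-486/241, M4=1527/241, M5=0
seg 0: a=-1, c=M0/2=0, d=(M1−M0)/(6·2)=-84/241, b=Δ0−h0·(2M0+M1)/6=1059/241
seg 1: a=5, c=M1/2=-504/241, d=(M2−M1)/(6·2)=475/964, b=Δ1−h1·(2M1+M2)/6=51/241
seg 2: a=1, c=M2/2=417/482, d=(M3−M2)/(6·1)=-301/482, b=Δ2−h2·(2M2+M3)/6=-540/241
seg 3: a=-1, c=M3/2=-243/241, d=(M4−M3)/(6·1)=671/482, b=Δ3−h3·(2M3+M4)/6=-1149/482
seg 4: a=-3, c=M4/2=1527/482, d=(M5−M4)/(6·2)=-509/964, b=Δ4−h4·(2M4+M5)/6=-54/241
t_q=7/2 → seg 1, τ=3/2; S=5+51/241·τ+-504/241·τ²+475/964·τ³=17545/7712

  seg 0: a=-1 b=1059/241 c=0 d=-84/241
  seg 1: a=5 b=51/241 c=-504/241 d=475/964
  seg 2: a=1 b=-540/241 c=417/482 d=-301/482
  seg 3: a=-1 b=-1149/482 c=-243/241 d=671/482
  seg 4: a=-3 b=-54/241 c=1527/482 d=-509/964
S(7/2) = 17545/7712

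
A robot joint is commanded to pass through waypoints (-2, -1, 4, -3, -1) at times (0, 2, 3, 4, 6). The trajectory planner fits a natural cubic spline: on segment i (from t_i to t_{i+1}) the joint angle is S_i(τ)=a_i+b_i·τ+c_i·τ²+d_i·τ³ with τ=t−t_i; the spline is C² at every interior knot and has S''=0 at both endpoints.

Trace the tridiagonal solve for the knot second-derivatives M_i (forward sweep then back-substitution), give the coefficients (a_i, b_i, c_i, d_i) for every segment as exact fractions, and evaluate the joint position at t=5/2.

  seg 0: a=-2 b=-301/132 c=0 d=367/528
  seg 1: a=-1 b=200/33 c=367/88 d=-1381/264
  seg 2: a=4 b=-31/24 c=-507/44 d=1535/264
  seg 3: a=-3 b=-455/66 c=521/88 d=-521/528
S(5/2) = 1703/704

Δ: Δ0=1/2, Δ1=5, Δ2=-7, Δ3=1
row 1: diag=6, rhs=27; c'=1/6, d'=9/2
row 2: denom=4−1·1/6=23/6; d'=(-72−1·9/2)/(23/6)=-459/23
row 3: denom=6−1·6/23=132/23; d'=(48−1·-459/23)/(132/23)=521/44
back: M3=521/44
back: M2=-459/23−6/23·521/44=-507/22
back: M1=9/2−1/6·-507/22=367/44
M: M0=0, M1=367/44, M2=-507/22, M3=521/44, M4=0
seg 0: a=-2, c=M0/2=0, d=(M1−M0)/(6·2)=367/528, b=Δ0−h0·(2M0+M1)/6=-301/132
seg 1: a=-1, c=M1/2=367/88, d=(M2−M1)/(6·1)=-1381/264, b=Δ1−h1·(2M1+M2)/6=200/33
seg 2: a=4, c=M2/2=-507/44, d=(M3−M2)/(6·1)=1535/264, b=Δ2−h2·(2M2+M3)/6=-31/24
seg 3: a=-3, c=M3/2=521/88, d=(M4−M3)/(6·2)=-521/528, b=Δ3−h3·(2M3+M4)/6=-455/66
t_q=5/2 → seg 1, τ=1/2; S=-1+200/33·τ+367/88·τ²+-1381/264·τ³=1703/704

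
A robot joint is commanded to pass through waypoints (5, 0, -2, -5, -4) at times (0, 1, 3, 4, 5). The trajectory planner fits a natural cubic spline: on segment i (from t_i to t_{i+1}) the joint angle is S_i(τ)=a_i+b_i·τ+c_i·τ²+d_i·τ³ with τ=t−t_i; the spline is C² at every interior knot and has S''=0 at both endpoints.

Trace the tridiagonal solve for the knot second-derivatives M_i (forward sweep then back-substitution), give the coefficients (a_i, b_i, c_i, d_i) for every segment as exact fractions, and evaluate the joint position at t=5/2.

  seg 0: a=5 b=-363/61 c=0 d=58/61
  seg 1: a=0 b=-189/61 c=174/61 d=-55/61
  seg 2: a=-2 b=-153/61 c=-156/61 d=126/61
  seg 3: a=-5 b=-87/61 c=222/61 d=-74/61
S(5/2) = -621/488

Δ: Δ0=-5, Δ1=-1, Δ2=-3, Δ3=1
row 1: diag=6, rhs=24; c'=1/3, d'=4
row 2: denom=6−2·1/3=16/3; d'=(-12−2·4)/(16/3)=-15/4
row 3: denom=4−1·3/16=61/16; d'=(24−1·-15/4)/(61/16)=444/61
back: M3=444/61
back: M2=-15/4−3/16·444/61=-312/61
back: M1=4−1/3·-312/61=348/61
M: M0=0, M1=348/61, M2=-312/61, M3=444/61, M4=0
seg 0: a=5, c=M0/2=0, d=(M1−M0)/(6·1)=58/61, b=Δ0−h0·(2M0+M1)/6=-363/61
seg 1: a=0, c=M1/2=174/61, d=(M2−M1)/(6·2)=-55/61, b=Δ1−h1·(2M1+M2)/6=-189/61
seg 2: a=-2, c=M2/2=-156/61, d=(M3−M2)/(6·1)=126/61, b=Δ2−h2·(2M2+M3)/6=-153/61
seg 3: a=-5, c=M3/2=222/61, d=(M4−M3)/(6·1)=-74/61, b=Δ3−h3·(2M3+M4)/6=-87/61
t_q=5/2 → seg 1, τ=3/2; S=0+-189/61·τ+174/61·τ²+-55/61·τ³=-621/488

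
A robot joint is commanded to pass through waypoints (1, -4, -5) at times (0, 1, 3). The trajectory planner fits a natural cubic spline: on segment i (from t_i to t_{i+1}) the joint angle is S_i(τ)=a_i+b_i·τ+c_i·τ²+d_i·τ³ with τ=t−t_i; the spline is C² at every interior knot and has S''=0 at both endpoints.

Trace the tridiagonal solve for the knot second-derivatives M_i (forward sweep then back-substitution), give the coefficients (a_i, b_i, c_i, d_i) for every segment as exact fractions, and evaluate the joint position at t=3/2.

Δ: Δ0=-5, Δ1=-1/2
row 1: diag=6, rhs=27; c'=1/3, d'=9/2
back: M1=9/2
M: M0=0, M1=9/2, M2=0
seg 0: a=1, c=M0/2=0, d=(M1−M0)/(6·1)=3/4, b=Δ0−h0·(2M0+M1)/6=-23/4
seg 1: a=-4, c=M1/2=9/4, d=(M2−M1)/(6·2)=-3/8, b=Δ1−h1·(2M1+M2)/6=-7/2
t_q=3/2 → seg 1, τ=1/2; S=-4+-7/2·τ+9/4·τ²+-3/8·τ³=-335/64

  seg 0: a=1 b=-23/4 c=0 d=3/4
  seg 1: a=-4 b=-7/2 c=9/4 d=-3/8
S(3/2) = -335/64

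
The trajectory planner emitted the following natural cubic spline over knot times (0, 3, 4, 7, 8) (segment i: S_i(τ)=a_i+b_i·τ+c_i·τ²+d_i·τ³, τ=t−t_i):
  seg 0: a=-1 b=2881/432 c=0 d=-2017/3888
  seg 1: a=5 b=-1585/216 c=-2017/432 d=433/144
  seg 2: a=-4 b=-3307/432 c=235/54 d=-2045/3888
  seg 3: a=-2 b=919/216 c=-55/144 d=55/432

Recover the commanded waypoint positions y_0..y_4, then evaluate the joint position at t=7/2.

y_0=-1 y_1=5 y_2=-4 y_3=-2 y_4=2
S(7/2) = 1865/3456

y_0 = S_0(0) = a_0 = -1
y_1 = S_1(0) = a_1 = 5
y_2 = S_2(0) = a_2 = -4
y_3 = S_3(0) = a_3 = -2
y_4 = S_3(1) = 2
t_q=7/2 is in segment 1 (τ=1/2); S_1(τ)=1865/3456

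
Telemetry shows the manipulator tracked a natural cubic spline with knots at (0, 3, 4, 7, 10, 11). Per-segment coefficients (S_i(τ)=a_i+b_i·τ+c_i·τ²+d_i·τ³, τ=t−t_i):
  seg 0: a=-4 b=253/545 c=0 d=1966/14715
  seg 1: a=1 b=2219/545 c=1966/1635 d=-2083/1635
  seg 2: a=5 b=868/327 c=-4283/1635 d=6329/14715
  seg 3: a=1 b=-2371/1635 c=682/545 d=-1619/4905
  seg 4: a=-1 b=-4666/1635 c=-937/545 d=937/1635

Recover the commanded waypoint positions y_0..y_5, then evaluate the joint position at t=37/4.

y_0 = S_0(0) = a_0 = -4
y_1 = S_1(0) = a_1 = 1
y_2 = S_2(0) = a_2 = 5
y_3 = S_3(0) = a_3 = 1
y_4 = S_4(0) = a_4 = -1
y_5 = S_4(1) = -5
t_q=37/4 is in segment 3 (τ=9/4); S_3(τ)=10901/34880

y_0=-4 y_1=1 y_2=5 y_3=1 y_4=-1 y_5=-5
S(37/4) = 10901/34880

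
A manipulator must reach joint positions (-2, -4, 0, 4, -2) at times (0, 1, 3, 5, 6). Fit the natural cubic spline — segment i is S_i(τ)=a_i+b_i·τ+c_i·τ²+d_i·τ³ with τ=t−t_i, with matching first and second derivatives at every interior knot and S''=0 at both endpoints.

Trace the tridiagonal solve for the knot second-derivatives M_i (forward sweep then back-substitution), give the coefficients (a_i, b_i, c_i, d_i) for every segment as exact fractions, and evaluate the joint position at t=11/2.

Δ: Δ0=-2, Δ1=2, Δ2=2, Δ3=-6
row 1: diag=6, rhs=24; c'=1/3, d'=4
row 2: denom=8−2·1/3=22/3; d'=(0−2·4)/(22/3)=-12/11
row 3: denom=6−2·3/11=60/11; d'=(-48−2·-12/11)/(60/11)=-42/5
back: M3=-42/5
back: M2=-12/11−3/11·-42/5=6/5
back: M1=4−1/3·6/5=18/5
M: M0=0, M1=18/5, M2=6/5, M3=-42/5, M4=0
seg 0: a=-2, c=M0/2=0, d=(M1−M0)/(6·1)=3/5, b=Δ0−h0·(2M0+M1)/6=-13/5
seg 1: a=-4, c=M1/2=9/5, d=(M2−M1)/(6·2)=-1/5, b=Δ1−h1·(2M1+M2)/6=-4/5
seg 2: a=0, c=M2/2=3/5, d=(M3−M2)/(6·2)=-4/5, b=Δ2−h2·(2M2+M3)/6=4
seg 3: a=4, c=M3/2=-21/5, d=(M4−M3)/(6·1)=7/5, b=Δ3−h3·(2M3+M4)/6=-16/5
t_q=11/2 → seg 3, τ=1/2; S=4+-16/5·τ+-21/5·τ²+7/5·τ³=61/40

  seg 0: a=-2 b=-13/5 c=0 d=3/5
  seg 1: a=-4 b=-4/5 c=9/5 d=-1/5
  seg 2: a=0 b=4 c=3/5 d=-4/5
  seg 3: a=4 b=-16/5 c=-21/5 d=7/5
S(11/2) = 61/40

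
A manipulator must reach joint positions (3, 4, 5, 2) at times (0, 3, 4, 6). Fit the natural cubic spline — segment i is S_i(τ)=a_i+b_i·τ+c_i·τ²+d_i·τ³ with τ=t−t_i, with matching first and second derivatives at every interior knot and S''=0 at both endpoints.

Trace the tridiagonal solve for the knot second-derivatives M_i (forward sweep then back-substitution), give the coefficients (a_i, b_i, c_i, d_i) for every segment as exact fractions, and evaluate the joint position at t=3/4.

  seg 0: a=3 b=-23/282 c=0 d=13/282
  seg 1: a=4 b=164/141 c=39/94 d=-163/282
  seg 2: a=5 b=73/282 c=-62/47 d=31/141
S(3/4) = 17797/6016

Δ: Δ0=1/3, Δ1=1, Δ2=-3/2
row 1: diag=8, rhs=4; c'=1/8, d'=1/2
row 2: denom=6−1·1/8=47/8; d'=(-15−1·1/2)/(47/8)=-124/47
back: M2=-124/47
back: M1=1/2−1/8·-124/47=39/47
M: M0=0, M1=39/47, M2=-124/47, M3=0
seg 0: a=3, c=M0/2=0, d=(M1−M0)/(6·3)=13/282, b=Δ0−h0·(2M0+M1)/6=-23/282
seg 1: a=4, c=M1/2=39/94, d=(M2−M1)/(6·1)=-163/282, b=Δ1−h1·(2M1+M2)/6=164/141
seg 2: a=5, c=M2/2=-62/47, d=(M3−M2)/(6·2)=31/141, b=Δ2−h2·(2M2+M3)/6=73/282
t_q=3/4 → seg 0, τ=3/4; S=3+-23/282·τ+0·τ²+13/282·τ³=17797/6016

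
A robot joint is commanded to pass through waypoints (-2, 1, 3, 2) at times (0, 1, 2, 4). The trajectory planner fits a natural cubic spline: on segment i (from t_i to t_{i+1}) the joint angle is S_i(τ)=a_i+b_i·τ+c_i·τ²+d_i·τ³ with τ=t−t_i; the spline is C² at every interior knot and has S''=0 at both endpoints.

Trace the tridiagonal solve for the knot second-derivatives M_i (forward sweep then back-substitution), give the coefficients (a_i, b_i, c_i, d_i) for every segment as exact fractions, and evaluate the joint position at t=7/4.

Δ: Δ0=3, Δ1=2, Δ2=-1/2
row 1: diag=4, rhs=-6; c'=1/4, d'=-3/2
row 2: denom=6−1·1/4=23/4; d'=(-15−1·-3/2)/(23/4)=-54/23
back: M2=-54/23
back: M1=-3/2−1/4·-54/23=-21/23
M: M0=0, M1=-21/23, M2=-54/23, M3=0
seg 0: a=-2, c=M0/2=0, d=(M1−M0)/(6·1)=-7/46, b=Δ0−h0·(2M0+M1)/6=145/46
seg 1: a=1, c=M1/2=-21/46, d=(M2−M1)/(6·1)=-11/46, b=Δ1−h1·(2M1+M2)/6=62/23
seg 2: a=3, c=M2/2=-27/23, d=(M3−M2)/(6·2)=9/46, b=Δ2−h2·(2M2+M3)/6=49/46
t_q=7/4 → seg 1, τ=3/4; S=1+62/23·τ+-21/46·τ²+-11/46·τ³=341/128

  seg 0: a=-2 b=145/46 c=0 d=-7/46
  seg 1: a=1 b=62/23 c=-21/46 d=-11/46
  seg 2: a=3 b=49/46 c=-27/23 d=9/46
S(7/4) = 341/128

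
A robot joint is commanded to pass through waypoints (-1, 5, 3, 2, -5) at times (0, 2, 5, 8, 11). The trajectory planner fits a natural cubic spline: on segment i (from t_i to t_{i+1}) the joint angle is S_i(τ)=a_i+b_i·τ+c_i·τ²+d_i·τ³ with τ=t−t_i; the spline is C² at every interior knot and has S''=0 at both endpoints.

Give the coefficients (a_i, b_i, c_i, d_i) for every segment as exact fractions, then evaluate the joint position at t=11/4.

Δ: Δ0=3, Δ1=-2/3, Δ2=-1/3, Δ3=-7/3
row 1: diag=10, rhs=-22; c'=3/10, d'=-11/5
row 2: denom=12−3·3/10=111/10; d'=(2−3·-11/5)/(111/10)=86/111
row 3: denom=12−3·10/37=414/37; d'=(-12−3·86/111)/(414/37)=-265/207
back: M3=-265/207
back: M2=86/111−10/37·-265/207=232/207
back: M1=-11/5−3/10·232/207=-175/69
M: M0=0, M1=-175/69, M2=232/207, M3=-265/207, M4=0
seg 0: a=-1, c=M0/2=0, d=(M1−M0)/(6·2)=-175/828, b=Δ0−h0·(2M0+M1)/6=796/207
seg 1: a=5, c=M1/2=-175/138, d=(M2−M1)/(6·3)=757/3726, b=Δ1−h1·(2M1+M2)/6=271/207
seg 2: a=3, c=M2/2=116/207, d=(M3−M2)/(6·3)=-497/3726, b=Δ2−h2·(2M2+M3)/6=-337/414
seg 3: a=2, c=M3/2=-265/414, d=(M4−M3)/(6·3)=265/3726, b=Δ3−h3·(2M3+M4)/6=-218/207
t_q=11/4 → seg 1, τ=3/4; S=5+271/207·τ+-175/138·τ²+757/3726·τ³=15763/2944

  seg 0: a=-1 b=796/207 c=0 d=-175/828
  seg 1: a=5 b=271/207 c=-175/138 d=757/3726
  seg 2: a=3 b=-337/414 c=116/207 d=-497/3726
  seg 3: a=2 b=-218/207 c=-265/414 d=265/3726
S(11/4) = 15763/2944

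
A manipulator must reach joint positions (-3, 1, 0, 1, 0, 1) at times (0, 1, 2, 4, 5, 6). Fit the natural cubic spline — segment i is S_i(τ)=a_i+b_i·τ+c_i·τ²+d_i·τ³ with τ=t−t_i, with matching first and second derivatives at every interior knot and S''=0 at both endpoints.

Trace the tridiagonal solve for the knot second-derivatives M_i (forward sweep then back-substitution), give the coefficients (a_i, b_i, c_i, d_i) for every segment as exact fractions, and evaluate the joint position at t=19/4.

Δ: Δ0=4, Δ1=-1, Δ2=1/2, Δ3=-1, Δ4=1
row 1: diag=4, rhs=-30; c'=1/4, d'=-15/2
row 2: denom=6−1·1/4=23/4; d'=(9−1·-15/2)/(23/4)=66/23
row 3: denom=6−2·8/23=122/23; d'=(-9−2·66/23)/(122/23)=-339/122
row 4: denom=4−1·23/122=465/122; d'=(12−1·-339/122)/(465/122)=601/155
back: M4=601/155
back: M3=-339/122−23/122·601/155=-544/155
back: M2=66/23−8/23·-544/155=634/155
back: M1=-15/2−1/4·634/155=-1321/155
M: M0=0, M1=-1321/155, M2=634/155, M3=-544/155, M4=601/155, M5=0
seg 0: a=-3, c=M0/2=0, d=(M1−M0)/(6·1)=-1321/930, b=Δ0−h0·(2M0+M1)/6=5041/930
seg 1: a=1, c=M1/2=-1321/310, d=(M2−M1)/(6·1)=391/186, b=Δ1−h1·(2M1+M2)/6=539/465
seg 2: a=0, c=M2/2=317/155, d=(M3−M2)/(6·2)=-19/30, b=Δ2−h2·(2M2+M3)/6=-983/930
seg 3: a=1, c=M3/2=-272/155, d=(M4−M3)/(6·1)=229/186, b=Δ3−h3·(2M3+M4)/6=-443/930
seg 4: a=0, c=M4/2=601/310, d=(M5−M4)/(6·1)=-601/930, b=Δ4−h4·(2M4+M5)/6=-136/465
t_q=19/4 → seg 3, τ=3/4; S=1+-443/930·τ+-272/155·τ²+229/186·τ³=3473/19840

  seg 0: a=-3 b=5041/930 c=0 d=-1321/930
  seg 1: a=1 b=539/465 c=-1321/310 d=391/186
  seg 2: a=0 b=-983/930 c=317/155 d=-19/30
  seg 3: a=1 b=-443/930 c=-272/155 d=229/186
  seg 4: a=0 b=-136/465 c=601/310 d=-601/930
S(19/4) = 3473/19840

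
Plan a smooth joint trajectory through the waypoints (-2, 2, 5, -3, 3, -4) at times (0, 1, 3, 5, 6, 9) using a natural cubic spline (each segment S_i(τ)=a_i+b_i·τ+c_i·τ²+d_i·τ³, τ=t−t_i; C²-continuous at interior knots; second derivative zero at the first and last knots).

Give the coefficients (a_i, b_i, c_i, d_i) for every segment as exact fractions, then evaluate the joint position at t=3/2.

Δ: Δ0=4, Δ1=3/2, Δ2=-4, Δ3=6, Δ4=-7/3
row 1: diag=6, rhs=-15; c'=1/3, d'=-5/2
row 2: denom=8−2·1/3=22/3; d'=(-33−2·-5/2)/(22/3)=-42/11
row 3: denom=6−2·3/11=60/11; d'=(60−2·-42/11)/(60/11)=62/5
row 4: denom=8−1·11/60=469/60; d'=(-50−1·62/5)/(469/60)=-3744/469
back: M4=-3744/469
back: M3=62/5−11/60·-3744/469=6502/469
back: M2=-42/11−3/11·6502/469=-3564/469
back: M1=-5/2−1/3·-3564/469=31/938
M: M0=0, M1=31/938, M2=-3564/469, M3=6502/469, M4=-3744/469, M5=0
seg 0: a=-2, c=M0/2=0, d=(M1−M0)/(6·1)=31/5628, b=Δ0−h0·(2M0+M1)/6=22481/5628
seg 1: a=2, c=M1/2=31/1876, d=(M2−M1)/(6·2)=-7159/11256, b=Δ1−h1·(2M1+M2)/6=11287/2814
seg 2: a=5, c=M2/2=-1782/469, d=(M3−M2)/(6·2)=719/402, b=Δ2−h2·(2M2+M3)/6=-5002/1407
seg 3: a=-3, c=M3/2=3251/469, d=(M4−M3)/(6·1)=-5123/1407, b=Δ3−h3·(2M3+M4)/6=3812/1407
seg 4: a=3, c=M4/2=-1872/469, d=(M5−M4)/(6·3)=208/469, b=Δ4−h4·(2M4+M5)/6=7949/1407
t_q=3/2 → seg 1, τ=1/2; S=2+11287/2814·τ+31/1876·τ²+-7159/11256·τ³=117967/30016

  seg 0: a=-2 b=22481/5628 c=0 d=31/5628
  seg 1: a=2 b=11287/2814 c=31/1876 d=-7159/11256
  seg 2: a=5 b=-5002/1407 c=-1782/469 d=719/402
  seg 3: a=-3 b=3812/1407 c=3251/469 d=-5123/1407
  seg 4: a=3 b=7949/1407 c=-1872/469 d=208/469
S(3/2) = 117967/30016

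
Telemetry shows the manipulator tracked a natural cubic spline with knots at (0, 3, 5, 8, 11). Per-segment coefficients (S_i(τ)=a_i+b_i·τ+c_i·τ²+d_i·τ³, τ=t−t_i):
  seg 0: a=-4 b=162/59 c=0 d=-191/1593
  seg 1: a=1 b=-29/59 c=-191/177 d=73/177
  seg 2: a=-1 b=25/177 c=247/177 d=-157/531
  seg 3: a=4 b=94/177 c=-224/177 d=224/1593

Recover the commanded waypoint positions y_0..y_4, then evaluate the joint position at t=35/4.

y_0=-4 y_1=1 y_2=-1 y_3=4 y_4=-2
S(35/4) = 221/59

y_0 = S_0(0) = a_0 = -4
y_1 = S_1(0) = a_1 = 1
y_2 = S_2(0) = a_2 = -1
y_3 = S_3(0) = a_3 = 4
y_4 = S_3(3) = -2
t_q=35/4 is in segment 3 (τ=3/4); S_3(τ)=221/59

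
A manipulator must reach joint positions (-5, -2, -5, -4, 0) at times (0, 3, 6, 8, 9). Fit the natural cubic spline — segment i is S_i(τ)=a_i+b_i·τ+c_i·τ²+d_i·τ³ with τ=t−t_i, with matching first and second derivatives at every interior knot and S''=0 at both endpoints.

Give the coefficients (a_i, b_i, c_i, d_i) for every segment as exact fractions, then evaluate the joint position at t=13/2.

Δ: Δ0=1, Δ1=-1, Δ2=1/2, Δ3=4
row 1: diag=12, rhs=-12; c'=1/4, d'=-1
row 2: denom=10−3·1/4=37/4; d'=(9−3·-1)/(37/4)=48/37
row 3: denom=6−2·8/37=206/37; d'=(21−2·48/37)/(206/37)=681/206
back: M3=681/206
back: M2=48/37−8/37·681/206=60/103
back: M1=-1−1/4·60/103=-118/103
M: M0=0, M1=-118/103, M2=60/103, M3=681/206, M4=0
seg 0: a=-5, c=M0/2=0, d=(M1−M0)/(6·3)=-59/927, b=Δ0−h0·(2M0+M1)/6=162/103
seg 1: a=-2, c=M1/2=-59/103, d=(M2−M1)/(6·3)=89/927, b=Δ1−h1·(2M1+M2)/6=-15/103
seg 2: a=-5, c=M2/2=30/103, d=(M3−M2)/(6·2)=187/824, b=Δ2−h2·(2M2+M3)/6=-102/103
seg 3: a=-4, c=M3/2=681/412, d=(M4−M3)/(6·1)=-227/412, b=Δ3−h3·(2M3+M4)/6=597/206
t_q=13/2 → seg 2, τ=1/2; S=-5+-102/103·τ+30/103·τ²+187/824·τ³=-35557/6592

  seg 0: a=-5 b=162/103 c=0 d=-59/927
  seg 1: a=-2 b=-15/103 c=-59/103 d=89/927
  seg 2: a=-5 b=-102/103 c=30/103 d=187/824
  seg 3: a=-4 b=597/206 c=681/412 d=-227/412
S(13/2) = -35557/6592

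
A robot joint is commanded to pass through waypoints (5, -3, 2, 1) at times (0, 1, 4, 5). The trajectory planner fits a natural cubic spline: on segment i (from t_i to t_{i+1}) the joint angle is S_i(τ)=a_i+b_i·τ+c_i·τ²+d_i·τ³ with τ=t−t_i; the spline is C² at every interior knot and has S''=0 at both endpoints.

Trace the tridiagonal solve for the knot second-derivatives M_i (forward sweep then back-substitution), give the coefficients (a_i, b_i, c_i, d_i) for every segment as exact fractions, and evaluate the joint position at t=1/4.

Δ: Δ0=-8, Δ1=5/3, Δ2=-1
row 1: diag=8, rhs=58; c'=3/8, d'=29/4
row 2: denom=8−3·3/8=55/8; d'=(-16−3·29/4)/(55/8)=-302/55
back: M2=-302/55
back: M1=29/4−3/8·-302/55=512/55
M: M0=0, M1=512/55, M2=-302/55, M3=0
seg 0: a=5, c=M0/2=0, d=(M1−M0)/(6·1)=256/165, b=Δ0−h0·(2M0+M1)/6=-1576/165
seg 1: a=-3, c=M1/2=256/55, d=(M2−M1)/(6·3)=-37/45, b=Δ1−h1·(2M1+M2)/6=-808/165
seg 2: a=2, c=M2/2=-151/55, d=(M3−M2)/(6·1)=151/165, b=Δ2−h2·(2M2+M3)/6=137/165
t_q=1/4 → seg 0, τ=1/4; S=5+-1576/165·τ+0·τ²+256/165·τ³=29/11

  seg 0: a=5 b=-1576/165 c=0 d=256/165
  seg 1: a=-3 b=-808/165 c=256/55 d=-37/45
  seg 2: a=2 b=137/165 c=-151/55 d=151/165
S(1/4) = 29/11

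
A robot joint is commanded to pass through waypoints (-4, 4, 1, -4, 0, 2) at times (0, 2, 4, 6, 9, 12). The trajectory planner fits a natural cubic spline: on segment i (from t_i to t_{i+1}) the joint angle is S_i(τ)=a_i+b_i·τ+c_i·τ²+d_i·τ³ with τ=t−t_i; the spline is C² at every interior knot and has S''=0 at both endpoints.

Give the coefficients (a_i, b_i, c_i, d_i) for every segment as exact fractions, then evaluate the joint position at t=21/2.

Δ: Δ0=4, Δ1=-3/2, Δ2=-5/2, Δ3=4/3, Δ4=2/3
row 1: diag=8, rhs=-33; c'=1/4, d'=-33/8
row 2: denom=8−2·1/4=15/2; d'=(-6−2·-33/8)/(15/2)=3/10
row 3: denom=10−2·4/15=142/15; d'=(23−2·3/10)/(142/15)=168/71
row 4: denom=12−3·45/142=1569/142; d'=(-4−3·168/71)/(1569/142)=-1576/1569
back: M4=-1576/1569
back: M3=168/71−45/142·-1576/1569=1404/523
back: M2=3/10−4/15·1404/523=-435/1046
back: M1=-33/8−1/4·-435/1046=-2103/523
M: M0=0, M1=-2103/523, M2=-435/1046, M3=1404/523, M4=-1576/1569, M5=0
seg 0: a=-4, c=M0/2=0, d=(M1−M0)/(6·2)=-701/2092, b=Δ0−h0·(2M0+M1)/6=2793/523
seg 1: a=4, c=M1/2=-2103/1046, d=(M2−M1)/(6·2)=1257/4184, b=Δ1−h1·(2M1+M2)/6=690/523
seg 2: a=1, c=M2/2=-435/2092, d=(M3−M2)/(6·2)=1081/4184, b=Δ2−h2·(2M2+M3)/6=-3261/1046
seg 3: a=-4, c=M3/2=702/523, d=(M4−M3)/(6·3)=-2894/14121, b=Δ3−h3·(2M3+M4)/6=-444/523
seg 4: a=0, c=M4/2=-788/1569, d=(M5−M4)/(6·3)=788/14121, b=Δ4−h4·(2M4+M5)/6=874/523
t_q=21/2 → seg 4, τ=3/2; S=0+874/523·τ+-788/1569·τ²+788/14121·τ³=1637/1046

  seg 0: a=-4 b=2793/523 c=0 d=-701/2092
  seg 1: a=4 b=690/523 c=-2103/1046 d=1257/4184
  seg 2: a=1 b=-3261/1046 c=-435/2092 d=1081/4184
  seg 3: a=-4 b=-444/523 c=702/523 d=-2894/14121
  seg 4: a=0 b=874/523 c=-788/1569 d=788/14121
S(21/2) = 1637/1046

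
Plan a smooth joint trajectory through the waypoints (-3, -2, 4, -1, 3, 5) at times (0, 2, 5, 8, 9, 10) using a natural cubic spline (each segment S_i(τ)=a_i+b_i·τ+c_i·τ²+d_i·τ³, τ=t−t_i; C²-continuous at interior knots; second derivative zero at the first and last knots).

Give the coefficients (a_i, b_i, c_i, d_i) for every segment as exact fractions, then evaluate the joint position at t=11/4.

  seg 0: a=-3 b=-1187/6162 c=0 d=1067/6162
  seg 1: a=-2 b=11617/6162 c=1067/1027 d=-1423/4266
  seg 2: a=4 b=-2734/3081 c=-12097/6162 d=31489/55458
  seg 3: a=-1 b=16417/6162 c=3232/1027 d=-11161/6162
  seg 4: a=3 b=10859/3081 c=-4697/2054 d=4697/6162
S(11/4) = -18715/131456

Δ: Δ0=1/2, Δ1=2, Δ2=-5/3, Δ3=4, Δ4=2
row 1: diag=10, rhs=9; c'=3/10, d'=9/10
row 2: denom=12−3·3/10=111/10; d'=(-22−3·9/10)/(111/10)=-247/111
row 3: denom=8−3·10/37=266/37; d'=(34−3·-247/111)/(266/37)=215/38
row 4: denom=4−1·37/266=1027/266; d'=(-12−1·215/38)/(1027/266)=-4697/1027
back: M4=-4697/1027
back: M3=215/38−37/266·-4697/1027=6464/1027
back: M2=-247/111−10/37·6464/1027=-12097/3081
back: M1=9/10−3/10·-12097/3081=2134/1027
M: M0=0, M1=2134/1027, M2=-12097/3081, M3=6464/1027, M4=-4697/1027, M5=0
seg 0: a=-3, c=M0/2=0, d=(M1−M0)/(6·2)=1067/6162, b=Δ0−h0·(2M0+M1)/6=-1187/6162
seg 1: a=-2, c=M1/2=1067/1027, d=(M2−M1)/(6·3)=-1423/4266, b=Δ1−h1·(2M1+M2)/6=11617/6162
seg 2: a=4, c=M2/2=-12097/6162, d=(M3−M2)/(6·3)=31489/55458, b=Δ2−h2·(2M2+M3)/6=-2734/3081
seg 3: a=-1, c=M3/2=3232/1027, d=(M4−M3)/(6·1)=-11161/6162, b=Δ3−h3·(2M3+M4)/6=16417/6162
seg 4: a=3, c=M4/2=-4697/2054, d=(M5−M4)/(6·1)=4697/6162, b=Δ4−h4·(2M4+M5)/6=10859/3081
t_q=11/4 → seg 1, τ=3/4; S=-2+11617/6162·τ+1067/1027·τ²+-1423/4266·τ³=-18715/131456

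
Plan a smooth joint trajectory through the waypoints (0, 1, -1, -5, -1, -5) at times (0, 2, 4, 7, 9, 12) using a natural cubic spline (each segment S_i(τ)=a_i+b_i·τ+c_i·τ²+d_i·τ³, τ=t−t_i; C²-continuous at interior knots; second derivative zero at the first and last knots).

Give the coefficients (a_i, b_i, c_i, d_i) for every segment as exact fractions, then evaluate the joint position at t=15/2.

  seg 0: a=0 b=2645/3288 c=0 d=-1001/13152
  seg 1: a=1 b=-179/1644 c=-1001/2192 d=73/13152
  seg 2: a=-1 b=-6145/3288 c=-58/137 d=1979/9864
  seg 3: a=-5 b=1657/1644 c=1515/1096 d=-1457/3288
  seg 4: a=-1 b=2005/1644 c=-1399/1096 d=1399/9864
S(15/2) = -36877/8768

Δ: Δ0=1/2, Δ1=-1, Δ2=-4/3, Δ3=2, Δ4=-4/3
row 1: diag=8, rhs=-9; c'=1/4, d'=-9/8
row 2: denom=10−2·1/4=19/2; d'=(-2−2·-9/8)/(19/2)=1/38
row 3: denom=10−3·6/19=172/19; d'=(20−3·1/38)/(172/19)=757/344
row 4: denom=10−2·19/86=411/43; d'=(-20−2·757/344)/(411/43)=-1399/548
back: M4=-1399/548
back: M3=757/344−19/86·-1399/548=1515/548
back: M2=1/38−6/19·1515/548=-116/137
back: M1=-9/8−1/4·-116/137=-1001/1096
M: M0=0, M1=-1001/1096, M2=-116/137, M3=1515/548, M4=-1399/548, M5=0
seg 0: a=0, c=M0/2=0, d=(M1−M0)/(6·2)=-1001/13152, b=Δ0−h0·(2M0+M1)/6=2645/3288
seg 1: a=1, c=M1/2=-1001/2192, d=(M2−M1)/(6·2)=73/13152, b=Δ1−h1·(2M1+M2)/6=-179/1644
seg 2: a=-1, c=M2/2=-58/137, d=(M3−M2)/(6·3)=1979/9864, b=Δ2−h2·(2M2+M3)/6=-6145/3288
seg 3: a=-5, c=M3/2=1515/1096, d=(M4−M3)/(6·2)=-1457/3288, b=Δ3−h3·(2M3+M4)/6=1657/1644
seg 4: a=-1, c=M4/2=-1399/1096, d=(M5−M4)/(6·3)=1399/9864, b=Δ4−h4·(2M4+M5)/6=2005/1644
t_q=15/2 → seg 3, τ=1/2; S=-5+1657/1644·τ+1515/1096·τ²+-1457/3288·τ³=-36877/8768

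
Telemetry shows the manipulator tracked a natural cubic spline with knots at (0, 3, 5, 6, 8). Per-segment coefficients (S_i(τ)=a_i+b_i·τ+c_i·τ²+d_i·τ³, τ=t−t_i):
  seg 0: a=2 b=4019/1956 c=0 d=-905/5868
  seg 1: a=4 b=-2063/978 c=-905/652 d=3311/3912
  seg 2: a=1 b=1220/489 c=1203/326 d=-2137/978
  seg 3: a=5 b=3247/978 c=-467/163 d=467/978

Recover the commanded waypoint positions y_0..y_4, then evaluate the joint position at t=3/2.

y_0 = S_0(0) = a_0 = 2
y_1 = S_1(0) = a_1 = 4
y_2 = S_2(0) = a_2 = 1
y_3 = S_3(0) = a_3 = 5
y_4 = S_3(2) = 4
t_q=3/2 is in segment 0 (τ=3/2); S_0(τ)=23793/5216

y_0=2 y_1=4 y_2=1 y_3=5 y_4=4
S(3/2) = 23793/5216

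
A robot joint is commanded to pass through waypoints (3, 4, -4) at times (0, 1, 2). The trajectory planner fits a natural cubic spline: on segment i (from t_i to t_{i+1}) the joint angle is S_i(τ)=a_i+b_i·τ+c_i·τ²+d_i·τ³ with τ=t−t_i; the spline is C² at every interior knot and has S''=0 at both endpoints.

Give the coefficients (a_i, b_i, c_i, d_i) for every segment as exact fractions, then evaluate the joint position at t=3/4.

Δ: Δ0=1, Δ1=-8
row 1: diag=4, rhs=-54; c'=1/4, d'=-27/2
back: M1=-27/2
M: M0=0, M1=-27/2, M2=0
seg 0: a=3, c=M0/2=0, d=(M1−M0)/(6·1)=-9/4, b=Δ0−h0·(2M0+M1)/6=13/4
seg 1: a=4, c=M1/2=-27/4, d=(M2−M1)/(6·1)=9/4, b=Δ1−h1·(2M1+M2)/6=-7/2
t_q=3/4 → seg 0, τ=3/4; S=3+13/4·τ+0·τ²+-9/4·τ³=1149/256

  seg 0: a=3 b=13/4 c=0 d=-9/4
  seg 1: a=4 b=-7/2 c=-27/4 d=9/4
S(3/4) = 1149/256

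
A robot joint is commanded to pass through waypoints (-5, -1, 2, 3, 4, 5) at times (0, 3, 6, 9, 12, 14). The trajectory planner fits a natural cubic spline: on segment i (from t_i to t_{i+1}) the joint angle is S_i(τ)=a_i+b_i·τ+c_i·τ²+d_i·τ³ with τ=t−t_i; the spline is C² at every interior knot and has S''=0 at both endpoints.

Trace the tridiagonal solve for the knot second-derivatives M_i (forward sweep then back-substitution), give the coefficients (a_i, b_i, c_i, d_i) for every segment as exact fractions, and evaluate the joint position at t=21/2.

  seg 0: a=-5 b=1417/1030 c=0 d=-131/27810
  seg 1: a=-1 b=643/515 c=-131/3090 d=-25/1854
  seg 2: a=2 b=649/1030 c=-253/1545 d=601/27810
  seg 3: a=3 b=119/515 c=19/618 d=31/27810
  seg 4: a=4 b=459/1030 c=21/515 d=-7/1030
S(21/2) = 28177/8240

Δ: Δ0=4/3, Δ1=1, Δ2=1/3, Δ3=1/3, Δ4=1/2
row 1: diag=12, rhs=-2; c'=1/4, d'=-1/6
row 2: denom=12−3·1/4=45/4; d'=(-4−3·-1/6)/(45/4)=-14/45
row 3: denom=12−3·4/15=56/5; d'=(0−3·-14/45)/(56/5)=1/12
row 4: denom=10−3·15/56=515/56; d'=(1−3·1/12)/(515/56)=42/515
back: M4=42/515
back: M3=1/12−15/56·42/515=19/309
back: M2=-14/45−4/15·19/309=-506/1545
back: M1=-1/6−1/4·-506/1545=-131/1545
M: M0=0, M1=-131/1545, M2=-506/1545, M3=19/309, M4=42/515, M5=0
seg 0: a=-5, c=M0/2=0, d=(M1−M0)/(6·3)=-131/27810, b=Δ0−h0·(2M0+M1)/6=1417/1030
seg 1: a=-1, c=M1/2=-131/3090, d=(M2−M1)/(6·3)=-25/1854, b=Δ1−h1·(2M1+M2)/6=643/515
seg 2: a=2, c=M2/2=-253/1545, d=(M3−M2)/(6·3)=601/27810, b=Δ2−h2·(2M2+M3)/6=649/1030
seg 3: a=3, c=M3/2=19/618, d=(M4−M3)/(6·3)=31/27810, b=Δ3−h3·(2M3+M4)/6=119/515
seg 4: a=4, c=M4/2=21/515, d=(M5−M4)/(6·2)=-7/1030, b=Δ4−h4·(2M4+M5)/6=459/1030
t_q=21/2 → seg 3, τ=3/2; S=3+119/515·τ+19/618·τ²+31/27810·τ³=28177/8240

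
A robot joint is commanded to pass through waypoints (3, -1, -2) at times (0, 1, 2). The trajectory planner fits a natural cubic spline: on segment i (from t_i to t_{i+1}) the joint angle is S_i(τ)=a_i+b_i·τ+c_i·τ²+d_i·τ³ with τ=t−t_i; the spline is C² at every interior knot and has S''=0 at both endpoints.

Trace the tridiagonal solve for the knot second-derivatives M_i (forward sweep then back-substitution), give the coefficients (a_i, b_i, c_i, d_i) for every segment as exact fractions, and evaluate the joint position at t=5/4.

  seg 0: a=3 b=-19/4 c=0 d=3/4
  seg 1: a=-1 b=-5/2 c=9/4 d=-3/4
S(5/4) = -383/256

Δ: Δ0=-4, Δ1=-1
row 1: diag=4, rhs=18; c'=1/4, d'=9/2
back: M1=9/2
M: M0=0, M1=9/2, M2=0
seg 0: a=3, c=M0/2=0, d=(M1−M0)/(6·1)=3/4, b=Δ0−h0·(2M0+M1)/6=-19/4
seg 1: a=-1, c=M1/2=9/4, d=(M2−M1)/(6·1)=-3/4, b=Δ1−h1·(2M1+M2)/6=-5/2
t_q=5/4 → seg 1, τ=1/4; S=-1+-5/2·τ+9/4·τ²+-3/4·τ³=-383/256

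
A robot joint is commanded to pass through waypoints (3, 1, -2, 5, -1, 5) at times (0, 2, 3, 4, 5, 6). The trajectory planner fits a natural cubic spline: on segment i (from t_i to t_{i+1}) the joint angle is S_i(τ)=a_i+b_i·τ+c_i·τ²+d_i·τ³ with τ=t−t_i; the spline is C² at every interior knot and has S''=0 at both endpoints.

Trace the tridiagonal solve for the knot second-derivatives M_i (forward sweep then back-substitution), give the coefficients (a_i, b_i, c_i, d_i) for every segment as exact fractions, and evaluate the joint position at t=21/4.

Δ: Δ0=-1, Δ1=-3, Δ2=7, Δ3=-6, Δ4=6
row 1: diag=6, rhs=-12; c'=1/6, d'=-2
row 2: denom=4−1·1/6=23/6; d'=(60−1·-2)/(23/6)=372/23
row 3: denom=4−1·6/23=86/23; d'=(-78−1·372/23)/(86/23)=-1083/43
row 4: denom=4−1·23/86=321/86; d'=(72−1·-1083/43)/(321/86)=2786/107
back: M4=2786/107
back: M3=-1083/43−23/86·2786/107=-3440/107
back: M2=372/23−6/23·-3440/107=2628/107
back: M1=-2−1/6·2628/107=-652/107
M: M0=0, M1=-652/107, M2=2628/107, M3=-3440/107, M4=2786/107, M5=0
seg 0: a=3, c=M0/2=0, d=(M1−M0)/(6·2)=-163/321, b=Δ0−h0·(2M0+M1)/6=331/321
seg 1: a=1, c=M1/2=-326/107, d=(M2−M1)/(6·1)=1640/321, b=Δ1−h1·(2M1+M2)/6=-1625/321
seg 2: a=-2, c=M2/2=1314/107, d=(M3−M2)/(6·1)=-3034/321, b=Δ2−h2·(2M2+M3)/6=1339/321
seg 3: a=5, c=M3/2=-1720/107, d=(M4−M3)/(6·1)=3113/321, b=Δ3−h3·(2M3+M4)/6=121/321
seg 4: a=-1, c=M4/2=1393/107, d=(M5−M4)/(6·1)=-1393/321, b=Δ4−h4·(2M4+M5)/6=-860/321
t_q=21/4 → seg 4, τ=1/4; S=-1+-860/321·τ+1393/107·τ²+-1393/321·τ³=-6327/6848

  seg 0: a=3 b=331/321 c=0 d=-163/321
  seg 1: a=1 b=-1625/321 c=-326/107 d=1640/321
  seg 2: a=-2 b=1339/321 c=1314/107 d=-3034/321
  seg 3: a=5 b=121/321 c=-1720/107 d=3113/321
  seg 4: a=-1 b=-860/321 c=1393/107 d=-1393/321
S(21/4) = -6327/6848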